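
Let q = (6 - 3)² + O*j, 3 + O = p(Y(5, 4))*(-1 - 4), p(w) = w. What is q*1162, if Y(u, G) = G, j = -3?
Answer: 90636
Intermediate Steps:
O = -23 (O = -3 + 4*(-1 - 4) = -3 + 4*(-5) = -3 - 20 = -23)
q = 78 (q = (6 - 3)² - 23*(-3) = 3² + 69 = 9 + 69 = 78)
q*1162 = 78*1162 = 90636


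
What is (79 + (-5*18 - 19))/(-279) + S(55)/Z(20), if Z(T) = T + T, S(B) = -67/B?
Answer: 15769/204600 ≈ 0.077072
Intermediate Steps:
Z(T) = 2*T
(79 + (-5*18 - 19))/(-279) + S(55)/Z(20) = (79 + (-5*18 - 19))/(-279) + (-67/55)/((2*20)) = (79 + (-90 - 19))*(-1/279) - 67*1/55/40 = (79 - 109)*(-1/279) - 67/55*1/40 = -30*(-1/279) - 67/2200 = 10/93 - 67/2200 = 15769/204600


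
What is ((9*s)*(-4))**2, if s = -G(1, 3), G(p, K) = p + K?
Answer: 20736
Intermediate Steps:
G(p, K) = K + p
s = -4 (s = -(3 + 1) = -1*4 = -4)
((9*s)*(-4))**2 = ((9*(-4))*(-4))**2 = (-36*(-4))**2 = 144**2 = 20736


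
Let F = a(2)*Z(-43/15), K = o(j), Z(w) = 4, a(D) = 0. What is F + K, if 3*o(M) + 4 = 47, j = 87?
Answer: 43/3 ≈ 14.333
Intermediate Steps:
o(M) = 43/3 (o(M) = -4/3 + (⅓)*47 = -4/3 + 47/3 = 43/3)
K = 43/3 ≈ 14.333
F = 0 (F = 0*4 = 0)
F + K = 0 + 43/3 = 43/3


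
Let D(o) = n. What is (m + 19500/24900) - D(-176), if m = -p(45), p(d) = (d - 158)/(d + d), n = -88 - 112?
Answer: 1509229/7470 ≈ 202.04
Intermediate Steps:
n = -200
D(o) = -200
p(d) = (-158 + d)/(2*d) (p(d) = (-158 + d)/((2*d)) = (-158 + d)*(1/(2*d)) = (-158 + d)/(2*d))
m = 113/90 (m = -(-158 + 45)/(2*45) = -(-113)/(2*45) = -1*(-113/90) = 113/90 ≈ 1.2556)
(m + 19500/24900) - D(-176) = (113/90 + 19500/24900) - 1*(-200) = (113/90 + 19500*(1/24900)) + 200 = (113/90 + 65/83) + 200 = 15229/7470 + 200 = 1509229/7470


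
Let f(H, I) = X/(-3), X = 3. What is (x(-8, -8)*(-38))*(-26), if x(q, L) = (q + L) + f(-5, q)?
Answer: -16796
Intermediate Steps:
f(H, I) = -1 (f(H, I) = 3/(-3) = 3*(-⅓) = -1)
x(q, L) = -1 + L + q (x(q, L) = (q + L) - 1 = (L + q) - 1 = -1 + L + q)
(x(-8, -8)*(-38))*(-26) = ((-1 - 8 - 8)*(-38))*(-26) = -17*(-38)*(-26) = 646*(-26) = -16796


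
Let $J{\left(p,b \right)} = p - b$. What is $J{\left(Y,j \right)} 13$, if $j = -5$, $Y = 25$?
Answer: $390$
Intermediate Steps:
$J{\left(Y,j \right)} 13 = \left(25 - -5\right) 13 = \left(25 + 5\right) 13 = 30 \cdot 13 = 390$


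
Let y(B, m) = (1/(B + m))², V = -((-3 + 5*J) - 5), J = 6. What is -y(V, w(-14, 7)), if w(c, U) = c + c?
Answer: -1/2500 ≈ -0.00040000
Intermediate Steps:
w(c, U) = 2*c
V = -22 (V = -((-3 + 5*6) - 5) = -((-3 + 30) - 5) = -(27 - 5) = -1*22 = -22)
y(B, m) = (B + m)⁻²
-y(V, w(-14, 7)) = -1/(-22 + 2*(-14))² = -1/(-22 - 28)² = -1/(-50)² = -1*1/2500 = -1/2500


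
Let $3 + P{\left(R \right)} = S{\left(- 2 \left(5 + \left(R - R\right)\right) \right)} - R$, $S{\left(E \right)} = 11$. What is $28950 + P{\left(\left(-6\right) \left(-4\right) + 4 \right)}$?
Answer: $28930$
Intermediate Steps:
$P{\left(R \right)} = 8 - R$ ($P{\left(R \right)} = -3 - \left(-11 + R\right) = 8 - R$)
$28950 + P{\left(\left(-6\right) \left(-4\right) + 4 \right)} = 28950 + \left(8 - \left(\left(-6\right) \left(-4\right) + 4\right)\right) = 28950 + \left(8 - \left(24 + 4\right)\right) = 28950 + \left(8 - 28\right) = 28950 - 20 = 28930$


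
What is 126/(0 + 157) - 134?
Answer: -20912/157 ≈ -133.20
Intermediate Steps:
126/(0 + 157) - 134 = 126/157 - 134 = -20912/157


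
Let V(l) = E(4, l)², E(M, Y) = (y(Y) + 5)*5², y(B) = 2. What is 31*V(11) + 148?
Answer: 949523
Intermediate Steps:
E(M, Y) = 175 (E(M, Y) = (2 + 5)*5² = 7*25 = 175)
V(l) = 30625 (V(l) = 175² = 30625)
31*V(11) + 148 = 31*30625 + 148 = 949375 + 148 = 949523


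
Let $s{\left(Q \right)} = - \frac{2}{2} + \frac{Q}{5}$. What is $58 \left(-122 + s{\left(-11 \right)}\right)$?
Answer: $- \frac{36308}{5} \approx -7261.6$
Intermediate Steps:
$s{\left(Q \right)} = -1 + \frac{Q}{5}$ ($s{\left(Q \right)} = \left(-2\right) \frac{1}{2} + Q \frac{1}{5} = -1 + \frac{Q}{5}$)
$58 \left(-122 + s{\left(-11 \right)}\right) = 58 \left(-122 + \left(-1 + \frac{1}{5} \left(-11\right)\right)\right) = 58 \left(-122 - \frac{16}{5}\right) = 58 \left(- \frac{626}{5}\right) = - \frac{36308}{5}$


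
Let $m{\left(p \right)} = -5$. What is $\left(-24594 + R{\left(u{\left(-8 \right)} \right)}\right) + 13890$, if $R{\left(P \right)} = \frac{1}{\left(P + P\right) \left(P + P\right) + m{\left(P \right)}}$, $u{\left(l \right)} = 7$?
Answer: $- \frac{2044463}{191} \approx -10704.0$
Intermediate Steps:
$R{\left(P \right)} = \frac{1}{-5 + 4 P^{2}}$ ($R{\left(P \right)} = \frac{1}{\left(P + P\right) \left(P + P\right) - 5} = \frac{1}{2 P 2 P - 5} = \frac{1}{4 P^{2} - 5} = \frac{1}{-5 + 4 P^{2}}$)
$\left(-24594 + R{\left(u{\left(-8 \right)} \right)}\right) + 13890 = \left(-24594 + \frac{1}{-5 + 4 \cdot 7^{2}}\right) + 13890 = \left(-24594 + \frac{1}{-5 + 4 \cdot 49}\right) + 13890 = \left(-24594 + \frac{1}{-5 + 196}\right) + 13890 = \left(-24594 + \frac{1}{191}\right) + 13890 = - \frac{4697453}{191} + 13890 = - \frac{2044463}{191}$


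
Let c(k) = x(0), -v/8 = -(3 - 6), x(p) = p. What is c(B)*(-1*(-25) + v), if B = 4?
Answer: 0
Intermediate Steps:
v = -24 (v = -(-8)*(3 - 6) = -(-8)*(-3) = -8*3 = -24)
c(k) = 0
c(B)*(-1*(-25) + v) = 0*(-1*(-25) - 24) = 0*(25 - 24) = 0*1 = 0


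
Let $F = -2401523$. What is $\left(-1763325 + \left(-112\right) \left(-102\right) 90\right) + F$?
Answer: $-3136688$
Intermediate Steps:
$\left(-1763325 + \left(-112\right) \left(-102\right) 90\right) + F = \left(-1763325 + \left(-112\right) \left(-102\right) 90\right) - 2401523 = \left(-1763325 + 11424 \cdot 90\right) - 2401523 = \left(-1763325 + 1028160\right) - 2401523 = -735165 - 2401523 = -3136688$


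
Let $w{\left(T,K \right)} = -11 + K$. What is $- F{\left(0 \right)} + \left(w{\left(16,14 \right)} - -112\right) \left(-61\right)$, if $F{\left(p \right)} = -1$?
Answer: $-7014$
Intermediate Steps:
$- F{\left(0 \right)} + \left(w{\left(16,14 \right)} - -112\right) \left(-61\right) = \left(-1\right) \left(-1\right) + \left(\left(-11 + 14\right) - -112\right) \left(-61\right) = 1 + \left(3 + 112\right) \left(-61\right) = 1 + 115 \left(-61\right) = 1 - 7015 = -7014$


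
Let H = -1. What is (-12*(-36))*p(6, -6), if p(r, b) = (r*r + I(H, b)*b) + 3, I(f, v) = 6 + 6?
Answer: -14256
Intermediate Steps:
I(f, v) = 12
p(r, b) = 3 + r² + 12*b (p(r, b) = (r*r + 12*b) + 3 = (r² + 12*b) + 3 = 3 + r² + 12*b)
(-12*(-36))*p(6, -6) = (-12*(-36))*(3 + 6² + 12*(-6)) = 432*(3 + 36 - 72) = 432*(-33) = -14256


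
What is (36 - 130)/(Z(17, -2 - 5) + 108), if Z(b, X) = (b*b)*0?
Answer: -47/54 ≈ -0.87037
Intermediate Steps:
Z(b, X) = 0 (Z(b, X) = b²*0 = 0)
(36 - 130)/(Z(17, -2 - 5) + 108) = (36 - 130)/(0 + 108) = -94/108 = -94*1/108 = -47/54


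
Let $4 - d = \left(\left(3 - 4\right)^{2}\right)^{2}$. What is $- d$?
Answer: $-3$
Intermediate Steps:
$d = 3$ ($d = 4 - \left(\left(3 - 4\right)^{2}\right)^{2} = 4 - \left(\left(-1\right)^{2}\right)^{2} = 4 - 1^{2} = 4 - 1 = 3$)
$- d = \left(-1\right) 3 = -3$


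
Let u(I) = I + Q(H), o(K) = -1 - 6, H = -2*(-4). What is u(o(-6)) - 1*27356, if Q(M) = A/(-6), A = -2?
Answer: -82088/3 ≈ -27363.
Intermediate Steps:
H = 8
Q(M) = ⅓ (Q(M) = -2/(-6) = -2*(-⅙) = ⅓)
o(K) = -7
u(I) = ⅓ + I (u(I) = I + ⅓ = ⅓ + I)
u(o(-6)) - 1*27356 = (⅓ - 7) - 1*27356 = -20/3 - 27356 = -82088/3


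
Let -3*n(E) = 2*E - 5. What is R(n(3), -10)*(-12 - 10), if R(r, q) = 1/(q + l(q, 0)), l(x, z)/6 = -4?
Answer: 11/17 ≈ 0.64706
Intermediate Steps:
n(E) = 5/3 - 2*E/3 (n(E) = -(2*E - 5)/3 = -(-5 + 2*E)/3 = 5/3 - 2*E/3)
l(x, z) = -24 (l(x, z) = 6*(-4) = -24)
R(r, q) = 1/(-24 + q) (R(r, q) = 1/(q - 24) = 1/(-24 + q))
R(n(3), -10)*(-12 - 10) = (-12 - 10)/(-24 - 10) = -22/(-34) = -1/34*(-22) = 11/17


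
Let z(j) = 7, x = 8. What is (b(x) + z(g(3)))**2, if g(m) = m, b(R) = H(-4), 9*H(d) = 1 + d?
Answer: 400/9 ≈ 44.444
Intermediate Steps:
H(d) = 1/9 + d/9 (H(d) = (1 + d)/9 = 1/9 + d/9)
b(R) = -1/3 (b(R) = 1/9 + (1/9)*(-4) = 1/9 - 4/9 = -1/3)
(b(x) + z(g(3)))**2 = (-1/3 + 7)**2 = (20/3)**2 = 400/9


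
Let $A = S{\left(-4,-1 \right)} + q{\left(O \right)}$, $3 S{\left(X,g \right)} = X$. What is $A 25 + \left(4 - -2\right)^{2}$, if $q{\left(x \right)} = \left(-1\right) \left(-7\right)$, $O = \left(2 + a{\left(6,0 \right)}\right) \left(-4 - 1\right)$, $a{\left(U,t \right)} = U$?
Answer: $\frac{533}{3} \approx 177.67$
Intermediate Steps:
$S{\left(X,g \right)} = \frac{X}{3}$
$O = -40$ ($O = \left(2 + 6\right) \left(-4 - 1\right) = 8 \left(-5\right) = -40$)
$q{\left(x \right)} = 7$
$A = \frac{17}{3}$ ($A = \frac{1}{3} \left(-4\right) + 7 = - \frac{4}{3} + 7 = \frac{17}{3} \approx 5.6667$)
$A 25 + \left(4 - -2\right)^{2} = \frac{17}{3} \cdot 25 + \left(4 - -2\right)^{2} = \frac{425}{3} + \left(4 + 2\right)^{2} = \frac{425}{3} + 6^{2} = \frac{425}{3} + 36 = \frac{533}{3}$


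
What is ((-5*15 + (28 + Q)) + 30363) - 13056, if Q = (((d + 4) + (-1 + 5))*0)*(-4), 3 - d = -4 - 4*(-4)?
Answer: 17260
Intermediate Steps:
d = -9 (d = 3 - (-4 - 4*(-4)) = 3 - (-4 + 16) = 3 - 1*12 = 3 - 12 = -9)
Q = 0 (Q = (((-9 + 4) + (-1 + 5))*0)*(-4) = ((-5 + 4)*0)*(-4) = -1*0*(-4) = 0*(-4) = 0)
((-5*15 + (28 + Q)) + 30363) - 13056 = ((-5*15 + (28 + 0)) + 30363) - 13056 = ((-75 + 28) + 30363) - 13056 = (-47 + 30363) - 13056 = 30316 - 13056 = 17260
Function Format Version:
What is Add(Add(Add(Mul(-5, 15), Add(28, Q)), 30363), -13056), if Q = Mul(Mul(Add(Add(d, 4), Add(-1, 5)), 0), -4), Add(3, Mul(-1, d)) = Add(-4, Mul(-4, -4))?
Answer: 17260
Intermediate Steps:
d = -9 (d = Add(3, Mul(-1, Add(-4, Mul(-4, -4)))) = Add(3, Mul(-1, Add(-4, 16))) = Add(3, Mul(-1, 12)) = Add(3, -12) = -9)
Q = 0 (Q = Mul(Mul(Add(Add(-9, 4), Add(-1, 5)), 0), -4) = Mul(Mul(Add(-5, 4), 0), -4) = Mul(Mul(-1, 0), -4) = Mul(0, -4) = 0)
Add(Add(Add(Mul(-5, 15), Add(28, Q)), 30363), -13056) = Add(Add(Add(Mul(-5, 15), Add(28, 0)), 30363), -13056) = Add(Add(Add(-75, 28), 30363), -13056) = Add(Add(-47, 30363), -13056) = Add(30316, -13056) = 17260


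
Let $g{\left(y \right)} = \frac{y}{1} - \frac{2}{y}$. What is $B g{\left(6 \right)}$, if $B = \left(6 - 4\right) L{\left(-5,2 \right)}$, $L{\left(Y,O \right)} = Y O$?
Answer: $- \frac{340}{3} \approx -113.33$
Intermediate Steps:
$g{\left(y \right)} = y - \frac{2}{y}$ ($g{\left(y \right)} = y 1 - \frac{2}{y} = y - \frac{2}{y}$)
$L{\left(Y,O \right)} = O Y$
$B = -20$ ($B = \left(6 - 4\right) 2 \left(-5\right) = 2 \left(-10\right) = -20$)
$B g{\left(6 \right)} = - 20 \left(6 - \frac{2}{6}\right) = - 20 \left(6 - \frac{1}{3}\right) = \left(-20\right) \frac{17}{3} = - \frac{340}{3}$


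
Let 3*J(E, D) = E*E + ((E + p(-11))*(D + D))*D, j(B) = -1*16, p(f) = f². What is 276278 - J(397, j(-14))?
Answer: 406009/3 ≈ 1.3534e+5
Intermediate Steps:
j(B) = -16
J(E, D) = E²/3 + 2*D²*(121 + E)/3 (J(E, D) = (E*E + ((E + (-11)²)*(D + D))*D)/3 = (E² + ((E + 121)*(2*D))*D)/3 = (E² + ((121 + E)*(2*D))*D)/3 = (E² + (2*D*(121 + E))*D)/3 = (E² + 2*D²*(121 + E))/3 = E²/3 + 2*D²*(121 + E)/3)
276278 - J(397, j(-14)) = 276278 - ((⅓)*397² + (242/3)*(-16)² + (⅔)*397*(-16)²) = 276278 - ((⅓)*157609 + (242/3)*256 + (⅔)*397*256) = 276278 - (157609/3 + 61952/3 + 203264/3) = 276278 - 1*422825/3 = 276278 - 422825/3 = 406009/3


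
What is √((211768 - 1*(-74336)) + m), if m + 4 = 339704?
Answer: 2*√156451 ≈ 791.08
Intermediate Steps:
m = 339700 (m = -4 + 339704 = 339700)
√((211768 - 1*(-74336)) + m) = √((211768 - 1*(-74336)) + 339700) = √((211768 + 74336) + 339700) = √(286104 + 339700) = √625804 = 2*√156451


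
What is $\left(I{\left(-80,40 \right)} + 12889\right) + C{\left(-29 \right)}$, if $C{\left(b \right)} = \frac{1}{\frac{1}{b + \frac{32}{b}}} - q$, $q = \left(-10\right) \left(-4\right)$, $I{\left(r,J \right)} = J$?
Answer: $\frac{372908}{29} \approx 12859.0$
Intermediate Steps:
$q = 40$
$C{\left(b \right)} = -40 + b + \frac{32}{b}$ ($C{\left(b \right)} = \frac{1}{\frac{1}{b + \frac{32}{b}}} - 40 = \left(b + \frac{32}{b}\right) - 40 = -40 + b + \frac{32}{b}$)
$\left(I{\left(-80,40 \right)} + 12889\right) + C{\left(-29 \right)} = \left(40 + 12889\right) - \left(69 + \frac{32}{29}\right) = 12929 - \frac{2033}{29} = \frac{372908}{29}$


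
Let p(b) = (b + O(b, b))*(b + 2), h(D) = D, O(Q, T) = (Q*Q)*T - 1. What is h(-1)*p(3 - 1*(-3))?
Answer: -1768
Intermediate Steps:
O(Q, T) = -1 + T*Q² (O(Q, T) = Q²*T - 1 = T*Q² - 1 = -1 + T*Q²)
p(b) = (2 + b)*(-1 + b + b³) (p(b) = (b + (-1 + b*b²))*(b + 2) = (b + (-1 + b³))*(2 + b) = (-1 + b + b³)*(2 + b) = (2 + b)*(-1 + b + b³))
h(-1)*p(3 - 1*(-3)) = -(-2 + (3 - 1*(-3)) + (3 - 1*(-3))² + (3 - 1*(-3))⁴ + 2*(3 - 1*(-3))³) = -(-2 + (3 + 3) + (3 + 3)² + (3 + 3)⁴ + 2*(3 + 3)³) = -(-2 + 6 + 6² + 6⁴ + 2*6³) = -(-2 + 6 + 36 + 1296 + 2*216) = -(-2 + 6 + 36 + 1296 + 432) = -1*1768 = -1768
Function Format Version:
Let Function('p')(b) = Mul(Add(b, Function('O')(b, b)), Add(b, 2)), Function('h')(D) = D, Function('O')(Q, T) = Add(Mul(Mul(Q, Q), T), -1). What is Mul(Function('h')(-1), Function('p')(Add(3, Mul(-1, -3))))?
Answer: -1768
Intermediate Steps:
Function('O')(Q, T) = Add(-1, Mul(T, Pow(Q, 2))) (Function('O')(Q, T) = Add(Mul(Pow(Q, 2), T), -1) = Add(Mul(T, Pow(Q, 2)), -1) = Add(-1, Mul(T, Pow(Q, 2))))
Function('p')(b) = Mul(Add(2, b), Add(-1, b, Pow(b, 3))) (Function('p')(b) = Mul(Add(b, Add(-1, Mul(b, Pow(b, 2)))), Add(b, 2)) = Mul(Add(b, Add(-1, Pow(b, 3))), Add(2, b)) = Mul(Add(-1, b, Pow(b, 3)), Add(2, b)) = Mul(Add(2, b), Add(-1, b, Pow(b, 3))))
Mul(Function('h')(-1), Function('p')(Add(3, Mul(-1, -3)))) = Mul(-1, Add(-2, Add(3, Mul(-1, -3)), Pow(Add(3, Mul(-1, -3)), 2), Pow(Add(3, Mul(-1, -3)), 4), Mul(2, Pow(Add(3, Mul(-1, -3)), 3)))) = Mul(-1, Add(-2, Add(3, 3), Pow(Add(3, 3), 2), Pow(Add(3, 3), 4), Mul(2, Pow(Add(3, 3), 3)))) = Mul(-1, Add(-2, 6, Pow(6, 2), Pow(6, 4), Mul(2, Pow(6, 3)))) = Mul(-1, Add(-2, 6, 36, 1296, Mul(2, 216))) = Mul(-1, Add(-2, 6, 36, 1296, 432)) = Mul(-1, 1768) = -1768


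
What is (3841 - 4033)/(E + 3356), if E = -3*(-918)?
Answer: -96/3055 ≈ -0.031424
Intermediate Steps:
E = 2754
(3841 - 4033)/(E + 3356) = (3841 - 4033)/(2754 + 3356) = -192/6110 = -192*1/6110 = -96/3055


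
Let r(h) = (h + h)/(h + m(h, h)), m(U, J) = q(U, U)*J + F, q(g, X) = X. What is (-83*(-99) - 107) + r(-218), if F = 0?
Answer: 1759868/217 ≈ 8110.0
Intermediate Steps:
m(U, J) = J*U (m(U, J) = U*J + 0 = J*U + 0 = J*U)
r(h) = 2*h/(h + h²) (r(h) = (h + h)/(h + h*h) = (2*h)/(h + h²) = 2*h/(h + h²))
(-83*(-99) - 107) + r(-218) = (-83*(-99) - 107) + 2/(1 - 218) = (8217 - 107) + 2/(-217) = 8110 + 2*(-1/217) = 8110 - 2/217 = 1759868/217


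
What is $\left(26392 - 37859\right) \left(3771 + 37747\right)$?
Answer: $-476086906$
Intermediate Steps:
$\left(26392 - 37859\right) \left(3771 + 37747\right) = \left(-11467\right) 41518 = -476086906$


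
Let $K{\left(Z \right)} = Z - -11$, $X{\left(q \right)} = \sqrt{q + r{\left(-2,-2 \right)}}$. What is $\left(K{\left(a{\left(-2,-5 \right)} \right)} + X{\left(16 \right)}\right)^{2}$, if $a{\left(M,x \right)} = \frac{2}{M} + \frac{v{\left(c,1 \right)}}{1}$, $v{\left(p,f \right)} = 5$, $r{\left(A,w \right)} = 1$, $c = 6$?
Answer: $\left(15 + \sqrt{17}\right)^{2} \approx 365.69$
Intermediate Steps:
$a{\left(M,x \right)} = 5 + \frac{2}{M}$ ($a{\left(M,x \right)} = \frac{2}{M} + \frac{5}{1} = \frac{2}{M} + 5 \cdot 1 = \frac{2}{M} + 5 = 5 + \frac{2}{M}$)
$X{\left(q \right)} = \sqrt{1 + q}$ ($X{\left(q \right)} = \sqrt{q + 1} = \sqrt{1 + q}$)
$K{\left(Z \right)} = 11 + Z$ ($K{\left(Z \right)} = Z + 11 = 11 + Z$)
$\left(K{\left(a{\left(-2,-5 \right)} \right)} + X{\left(16 \right)}\right)^{2} = \left(\left(11 + \left(5 + \frac{2}{-2}\right)\right) + \sqrt{1 + 16}\right)^{2} = \left(\left(11 + \left(5 + 2 \left(- \frac{1}{2}\right)\right)\right) + \sqrt{17}\right)^{2} = \left(\left(11 + \left(5 - 1\right)\right) + \sqrt{17}\right)^{2} = \left(\left(11 + 4\right) + \sqrt{17}\right)^{2} = \left(15 + \sqrt{17}\right)^{2}$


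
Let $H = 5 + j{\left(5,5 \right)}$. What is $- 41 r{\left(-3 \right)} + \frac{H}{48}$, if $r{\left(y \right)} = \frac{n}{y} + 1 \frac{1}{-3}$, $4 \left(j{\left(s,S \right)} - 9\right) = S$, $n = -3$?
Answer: $- \frac{1729}{64} \approx -27.016$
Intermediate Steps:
$j{\left(s,S \right)} = 9 + \frac{S}{4}$
$H = \frac{61}{4}$ ($H = 5 + \left(9 + \frac{1}{4} \cdot 5\right) = 5 + \left(9 + \frac{5}{4}\right) = 5 + \frac{41}{4} = \frac{61}{4} \approx 15.25$)
$r{\left(y \right)} = - \frac{1}{3} - \frac{3}{y}$ ($r{\left(y \right)} = - \frac{3}{y} + 1 \frac{1}{-3} = - \frac{3}{y} + 1 \left(- \frac{1}{3}\right) = - \frac{3}{y} - \frac{1}{3} = - \frac{1}{3} - \frac{3}{y}$)
$- 41 r{\left(-3 \right)} + \frac{H}{48} = - 41 \frac{-9 - -3}{3 \left(-3\right)} + \frac{61}{4 \cdot 48} = - 41 \cdot \frac{1}{3} \left(- \frac{1}{3}\right) \left(-9 + 3\right) + \frac{61}{4} \cdot \frac{1}{48} = - 41 \cdot \frac{1}{3} \left(- \frac{1}{3}\right) \left(-6\right) + \frac{61}{192} = \left(-41\right) \frac{2}{3} + \frac{61}{192} = - \frac{82}{3} + \frac{61}{192} = - \frac{1729}{64}$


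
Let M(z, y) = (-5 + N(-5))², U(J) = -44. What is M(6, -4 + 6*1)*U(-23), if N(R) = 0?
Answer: -1100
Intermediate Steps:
M(z, y) = 25 (M(z, y) = (-5 + 0)² = (-5)² = 25)
M(6, -4 + 6*1)*U(-23) = 25*(-44) = -1100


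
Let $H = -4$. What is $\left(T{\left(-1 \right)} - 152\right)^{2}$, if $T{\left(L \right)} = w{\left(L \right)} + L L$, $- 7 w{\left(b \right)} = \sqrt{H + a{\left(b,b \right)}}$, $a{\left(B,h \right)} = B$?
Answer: $\frac{\left(1057 + i \sqrt{5}\right)^{2}}{49} \approx 22801.0 + 96.47 i$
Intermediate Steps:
$w{\left(b \right)} = - \frac{\sqrt{-4 + b}}{7}$
$T{\left(L \right)} = L^{2} - \frac{\sqrt{-4 + L}}{7}$ ($T{\left(L \right)} = - \frac{\sqrt{-4 + L}}{7} + L L = - \frac{\sqrt{-4 + L}}{7} + L^{2} = L^{2} - \frac{\sqrt{-4 + L}}{7}$)
$\left(T{\left(-1 \right)} - 152\right)^{2} = \left(\left(\left(-1\right)^{2} - \frac{\sqrt{-4 - 1}}{7}\right) - 152\right)^{2} = \left(\left(1 - \frac{\sqrt{-5}}{7}\right) - 152\right)^{2} = \left(\left(1 - \frac{i \sqrt{5}}{7}\right) - 152\right)^{2} = \left(-151 - \frac{i \sqrt{5}}{7}\right)^{2}$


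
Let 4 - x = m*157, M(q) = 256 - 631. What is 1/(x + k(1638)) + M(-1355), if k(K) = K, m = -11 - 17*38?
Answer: -39296624/104791 ≈ -375.00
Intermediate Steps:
m = -657 (m = -11 - 646 = -657)
M(q) = -375
x = 103153 (x = 4 - (-657)*157 = 4 - 1*(-103149) = 4 + 103149 = 103153)
1/(x + k(1638)) + M(-1355) = 1/(103153 + 1638) - 375 = 1/104791 - 375 = -39296624/104791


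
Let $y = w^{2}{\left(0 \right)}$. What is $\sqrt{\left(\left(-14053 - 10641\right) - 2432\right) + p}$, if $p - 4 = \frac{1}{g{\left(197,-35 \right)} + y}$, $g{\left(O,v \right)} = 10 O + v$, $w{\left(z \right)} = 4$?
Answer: $\frac{i \sqrt{103237205971}}{1951} \approx 164.69 i$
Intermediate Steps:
$g{\left(O,v \right)} = v + 10 O$
$y = 16$ ($y = 4^{2} = 16$)
$p = \frac{7805}{1951}$ ($p = 4 + \frac{1}{\left(-35 + 10 \cdot 197\right) + 16} = 4 + \frac{1}{\left(-35 + 1970\right) + 16} = 4 + \frac{1}{1935 + 16} = 4 + \frac{1}{1951} = \frac{7805}{1951} \approx 4.0005$)
$\sqrt{\left(\left(-14053 - 10641\right) - 2432\right) + p} = \sqrt{\left(\left(-14053 - 10641\right) - 2432\right) + \frac{7805}{1951}} = \sqrt{\left(-24694 - 2432\right) + \frac{7805}{1951}} = \sqrt{-27126 + \frac{7805}{1951}} = \sqrt{- \frac{52915021}{1951}} = \frac{i \sqrt{103237205971}}{1951}$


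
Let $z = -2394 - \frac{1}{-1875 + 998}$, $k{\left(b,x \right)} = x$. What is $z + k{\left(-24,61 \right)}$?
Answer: $- \frac{2046040}{877} \approx -2333.0$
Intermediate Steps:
$z = - \frac{2099537}{877}$ ($z = -2394 - \frac{1}{-877} = -2394 - - \frac{1}{877} = -2394 + \frac{1}{877} = - \frac{2099537}{877} \approx -2394.0$)
$z + k{\left(-24,61 \right)} = - \frac{2099537}{877} + 61 = - \frac{2046040}{877}$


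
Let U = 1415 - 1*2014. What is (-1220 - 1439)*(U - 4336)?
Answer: 13122165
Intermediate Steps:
U = -599 (U = 1415 - 2014 = -599)
(-1220 - 1439)*(U - 4336) = (-1220 - 1439)*(-599 - 4336) = -2659*(-4935) = 13122165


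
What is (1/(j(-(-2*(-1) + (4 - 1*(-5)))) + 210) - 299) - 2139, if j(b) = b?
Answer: -485161/199 ≈ -2438.0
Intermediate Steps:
(1/(j(-(-2*(-1) + (4 - 1*(-5)))) + 210) - 299) - 2139 = (1/(-(-2*(-1) + (4 - 1*(-5))) + 210) - 299) - 2139 = (1/(-(2 + (4 + 5)) + 210) - 299) - 2139 = (1/(-(2 + 9) + 210) - 299) - 2139 = (1/(-1*11 + 210) - 299) - 2139 = (1/(-11 + 210) - 299) - 2139 = (1/199 - 299) - 2139 = -59500/199 - 2139 = -485161/199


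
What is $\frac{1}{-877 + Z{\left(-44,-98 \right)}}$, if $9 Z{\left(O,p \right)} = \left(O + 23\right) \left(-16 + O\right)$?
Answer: $- \frac{1}{737} \approx -0.0013569$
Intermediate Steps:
$Z{\left(O,p \right)} = \frac{\left(-16 + O\right) \left(23 + O\right)}{9}$ ($Z{\left(O,p \right)} = \frac{\left(O + 23\right) \left(-16 + O\right)}{9} = \frac{\left(23 + O\right) \left(-16 + O\right)}{9} = \frac{\left(-16 + O\right) \left(23 + O\right)}{9}$)
$\frac{1}{-877 + Z{\left(-44,-98 \right)}} = \frac{1}{-877 + \left(- \frac{368}{9} + \frac{\left(-44\right)^{2}}{9} + \frac{7}{9} \left(-44\right)\right)} = \frac{1}{-877 - -140} = \frac{1}{-877 + 140} = \frac{1}{-737} = - \frac{1}{737}$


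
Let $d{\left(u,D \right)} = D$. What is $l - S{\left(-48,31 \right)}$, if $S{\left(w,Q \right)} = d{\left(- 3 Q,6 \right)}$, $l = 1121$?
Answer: $1115$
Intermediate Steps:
$S{\left(w,Q \right)} = 6$
$l - S{\left(-48,31 \right)} = 1121 - 6 = 1115$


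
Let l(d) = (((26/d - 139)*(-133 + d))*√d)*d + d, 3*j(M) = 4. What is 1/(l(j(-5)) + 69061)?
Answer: 16782147/1016417365763 - 3398580*√3/1016417365763 ≈ 1.0720e-5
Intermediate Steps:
j(M) = 4/3 (j(M) = (⅓)*4 = 4/3)
l(d) = d + d^(3/2)*(-139 + 26/d)*(-133 + d) (l(d) = (((-139 + 26/d)*(-133 + d))*√d)*d + d = (√d*(-139 + 26/d)*(-133 + d))*d + d = d^(3/2)*(-139 + 26/d)*(-133 + d) + d = d + d^(3/2)*(-139 + 26/d)*(-133 + d))
1/(l(j(-5)) + 69061) = 1/((4/3 - 6916*√3/3 - 4448*√3/27 + 18513*(4/3)^(3/2)) + 69061) = 1/((4/3 - 6916*√3/3 - 4448*√3/27 + 18513*(8*√3/9)) + 69061) = 1/((4/3 - 6916*√3/3 - 4448*√3/27 + 16456*√3) + 69061) = 1/((4/3 + 377620*√3/27) + 69061) = 1/(207187/3 + 377620*√3/27)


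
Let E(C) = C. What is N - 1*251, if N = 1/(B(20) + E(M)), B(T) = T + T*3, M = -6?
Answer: -18573/74 ≈ -250.99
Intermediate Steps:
B(T) = 4*T (B(T) = T + 3*T = 4*T)
N = 1/74 (N = 1/(4*20 - 6) = 1/(80 - 6) = 1/74 ≈ 0.013514)
N - 1*251 = 1/74 - 1*251 = 1/74 - 251 = -18573/74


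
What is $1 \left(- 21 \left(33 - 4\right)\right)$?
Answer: $-609$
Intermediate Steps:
$1 \left(- 21 \left(33 - 4\right)\right) = 1 \left(\left(-21\right) 29\right) = 1 \left(-609\right) = -609$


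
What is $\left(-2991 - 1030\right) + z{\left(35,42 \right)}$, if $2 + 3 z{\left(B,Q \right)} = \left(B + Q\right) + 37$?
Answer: $- \frac{11951}{3} \approx -3983.7$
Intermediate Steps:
$z{\left(B,Q \right)} = \frac{35}{3} + \frac{B}{3} + \frac{Q}{3}$ ($z{\left(B,Q \right)} = - \frac{2}{3} + \frac{\left(B + Q\right) + 37}{3} = - \frac{2}{3} + \frac{37 + B + Q}{3} = - \frac{2}{3} + \left(\frac{37}{3} + \frac{B}{3} + \frac{Q}{3}\right) = \frac{35}{3} + \frac{B}{3} + \frac{Q}{3}$)
$\left(-2991 - 1030\right) + z{\left(35,42 \right)} = \left(-2991 - 1030\right) + \left(\frac{35}{3} + \frac{1}{3} \cdot 35 + \frac{1}{3} \cdot 42\right) = -4021 + \left(\frac{35}{3} + \frac{35}{3} + 14\right) = -4021 + \frac{112}{3} = - \frac{11951}{3}$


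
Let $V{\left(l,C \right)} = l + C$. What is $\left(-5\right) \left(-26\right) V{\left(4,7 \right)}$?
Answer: $1430$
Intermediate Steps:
$V{\left(l,C \right)} = C + l$
$\left(-5\right) \left(-26\right) V{\left(4,7 \right)} = \left(-5\right) \left(-26\right) \left(7 + 4\right) = 130 \cdot 11 = 1430$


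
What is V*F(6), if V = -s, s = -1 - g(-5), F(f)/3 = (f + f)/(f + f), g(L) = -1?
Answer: 0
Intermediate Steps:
F(f) = 3 (F(f) = 3*((f + f)/(f + f)) = 3*((2*f)/((2*f))) = 3*((2*f)*(1/(2*f))) = 3*1 = 3)
s = 0 (s = -1 - 1*(-1) = -1 + 1 = 0)
V = 0 (V = -1*0 = 0)
V*F(6) = 0*3 = 0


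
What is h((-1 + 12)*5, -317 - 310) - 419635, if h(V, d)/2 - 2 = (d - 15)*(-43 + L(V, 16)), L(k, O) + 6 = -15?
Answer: -337455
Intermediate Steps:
L(k, O) = -21 (L(k, O) = -6 - 15 = -21)
h(V, d) = 1924 - 128*d (h(V, d) = 4 + 2*((d - 15)*(-43 - 21)) = 4 + 2*((-15 + d)*(-64)) = 4 + 2*(960 - 64*d) = 4 + (1920 - 128*d) = 1924 - 128*d)
h((-1 + 12)*5, -317 - 310) - 419635 = (1924 - 128*(-317 - 310)) - 419635 = (1924 - 128*(-627)) - 419635 = (1924 + 80256) - 419635 = 82180 - 419635 = -337455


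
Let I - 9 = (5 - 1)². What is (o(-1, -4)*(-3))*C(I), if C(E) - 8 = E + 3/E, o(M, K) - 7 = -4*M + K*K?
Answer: -67068/25 ≈ -2682.7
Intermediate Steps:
I = 25 (I = 9 + (5 - 1)² = 9 + 4² = 9 + 16 = 25)
o(M, K) = 7 + K² - 4*M (o(M, K) = 7 + (-4*M + K*K) = 7 + (-4*M + K²) = 7 + (K² - 4*M) = 7 + K² - 4*M)
C(E) = 8 + E + 3/E (C(E) = 8 + (E + 3/E) = 8 + E + 3/E)
(o(-1, -4)*(-3))*C(I) = ((7 + (-4)² - 4*(-1))*(-3))*(8 + 25 + 3/25) = ((7 + 16 + 4)*(-3))*(8 + 25 + 3*(1/25)) = (27*(-3))*(8 + 25 + 3/25) = -81*828/25 = -67068/25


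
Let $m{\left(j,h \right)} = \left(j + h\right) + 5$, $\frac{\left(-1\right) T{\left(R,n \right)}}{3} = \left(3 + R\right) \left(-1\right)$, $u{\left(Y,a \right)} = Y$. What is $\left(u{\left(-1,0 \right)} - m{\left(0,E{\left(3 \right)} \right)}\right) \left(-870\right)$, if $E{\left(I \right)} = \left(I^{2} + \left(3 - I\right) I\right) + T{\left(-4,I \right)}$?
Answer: $10440$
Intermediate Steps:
$T{\left(R,n \right)} = 9 + 3 R$ ($T{\left(R,n \right)} = - 3 \left(3 + R\right) \left(-1\right) = - 3 \left(-3 - R\right) = 9 + 3 R$)
$E{\left(I \right)} = -3 + I^{2} + I \left(3 - I\right)$ ($E{\left(I \right)} = \left(I^{2} + \left(3 - I\right) I\right) + \left(9 + 3 \left(-4\right)\right) = \left(I^{2} + I \left(3 - I\right)\right) + \left(9 - 12\right) = \left(I^{2} + I \left(3 - I\right)\right) - 3 = -3 + I^{2} + I \left(3 - I\right)$)
$m{\left(j,h \right)} = 5 + h + j$ ($m{\left(j,h \right)} = \left(h + j\right) + 5 = 5 + h + j$)
$\left(u{\left(-1,0 \right)} - m{\left(0,E{\left(3 \right)} \right)}\right) \left(-870\right) = \left(-1 - \left(5 + \left(-3 + 3 \cdot 3\right) + 0\right)\right) \left(-870\right) = \left(-1 - \left(5 + \left(-3 + 9\right) + 0\right)\right) \left(-870\right) = \left(-1 - \left(5 + 6 + 0\right)\right) \left(-870\right) = \left(-1 - 11\right) \left(-870\right) = \left(-12\right) \left(-870\right) = 10440$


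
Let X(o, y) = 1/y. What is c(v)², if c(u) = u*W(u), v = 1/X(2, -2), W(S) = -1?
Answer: 4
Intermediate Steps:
v = -2 (v = 1/(1/(-2)) = 1/(-½) = -2)
c(u) = -u (c(u) = u*(-1) = -u)
c(v)² = (-1*(-2))² = 2² = 4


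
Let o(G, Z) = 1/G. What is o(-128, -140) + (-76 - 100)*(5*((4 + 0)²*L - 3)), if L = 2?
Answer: -3266561/128 ≈ -25520.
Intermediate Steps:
o(-128, -140) + (-76 - 100)*(5*((4 + 0)²*L - 3)) = 1/(-128) + (-76 - 100)*(5*((4 + 0)²*2 - 3)) = -1/128 - 880*(4²*2 - 3) = -1/128 - 880*(16*2 - 3) = -1/128 - 880*(32 - 3) = -1/128 - 880*29 = -1/128 - 176*145 = -1/128 - 25520 = -3266561/128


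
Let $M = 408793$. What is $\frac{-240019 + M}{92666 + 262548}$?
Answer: $\frac{84387}{177607} \approx 0.47513$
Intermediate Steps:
$\frac{-240019 + M}{92666 + 262548} = \frac{-240019 + 408793}{92666 + 262548} = \frac{168774}{355214} = 168774 \cdot \frac{1}{355214} = \frac{84387}{177607}$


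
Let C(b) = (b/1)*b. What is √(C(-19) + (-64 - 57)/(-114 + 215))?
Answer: 2*√917585/101 ≈ 18.968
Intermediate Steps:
C(b) = b² (C(b) = (b*1)*b = b*b = b²)
√(C(-19) + (-64 - 57)/(-114 + 215)) = √((-19)² + (-64 - 57)/(-114 + 215)) = √(361 - 121/101) = √(36340/101) = 2*√917585/101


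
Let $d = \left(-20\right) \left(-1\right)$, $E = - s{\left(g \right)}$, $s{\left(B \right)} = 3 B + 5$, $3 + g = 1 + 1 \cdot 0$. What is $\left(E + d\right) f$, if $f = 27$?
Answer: $567$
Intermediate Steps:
$g = -2$ ($g = -3 + \left(1 + 1 \cdot 0\right) = -3 + \left(1 + 0\right) = -3 + 1 = -2$)
$s{\left(B \right)} = 5 + 3 B$
$E = 1$ ($E = - (5 + 3 \left(-2\right)) = - (5 - 6) = \left(-1\right) \left(-1\right) = 1$)
$d = 20$
$\left(E + d\right) f = \left(1 + 20\right) 27 = 21 \cdot 27 = 567$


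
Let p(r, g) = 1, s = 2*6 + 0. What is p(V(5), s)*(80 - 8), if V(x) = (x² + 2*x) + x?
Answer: 72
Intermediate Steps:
V(x) = x² + 3*x
s = 12 (s = 12 + 0 = 12)
p(V(5), s)*(80 - 8) = 1*(80 - 8) = 1*72 = 72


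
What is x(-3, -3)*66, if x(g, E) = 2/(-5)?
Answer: -132/5 ≈ -26.400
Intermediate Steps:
x(g, E) = -⅖ (x(g, E) = 2*(-⅕) = -⅖)
x(-3, -3)*66 = -⅖*66 = -132/5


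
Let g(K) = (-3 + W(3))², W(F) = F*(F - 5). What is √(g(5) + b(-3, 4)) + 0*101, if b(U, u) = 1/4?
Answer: 5*√13/2 ≈ 9.0139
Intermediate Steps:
W(F) = F*(-5 + F)
b(U, u) = ¼
g(K) = 81 (g(K) = (-3 + 3*(-5 + 3))² = (-3 + 3*(-2))² = (-3 - 6)² = (-9)² = 81)
√(g(5) + b(-3, 4)) + 0*101 = √(81 + ¼) + 0*101 = √(325/4) + 0 = 5*√13/2 + 0 = 5*√13/2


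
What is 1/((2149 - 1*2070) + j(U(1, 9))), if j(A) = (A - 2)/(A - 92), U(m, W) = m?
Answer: 91/7190 ≈ 0.012656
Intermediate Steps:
j(A) = (-2 + A)/(-92 + A)
1/((2149 - 1*2070) + j(U(1, 9))) = 1/((2149 - 1*2070) + (-2 + 1)/(-92 + 1)) = 1/((2149 - 2070) - 1/(-91)) = 1/(79 - 1/91*(-1)) = 1/(79 + 1/91) = 1/(7190/91) = 91/7190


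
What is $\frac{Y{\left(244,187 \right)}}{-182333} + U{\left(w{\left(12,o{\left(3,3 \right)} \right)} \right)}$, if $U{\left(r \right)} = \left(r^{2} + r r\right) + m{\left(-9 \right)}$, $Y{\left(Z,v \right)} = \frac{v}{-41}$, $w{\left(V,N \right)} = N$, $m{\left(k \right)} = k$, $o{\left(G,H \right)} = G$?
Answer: $\frac{67281064}{7475653} \approx 9.0$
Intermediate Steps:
$Y{\left(Z,v \right)} = - \frac{v}{41}$ ($Y{\left(Z,v \right)} = v \left(- \frac{1}{41}\right) = - \frac{v}{41}$)
$U{\left(r \right)} = -9 + 2 r^{2}$ ($U{\left(r \right)} = \left(r^{2} + r r\right) - 9 = \left(r^{2} + r^{2}\right) - 9 = 2 r^{2} - 9 = -9 + 2 r^{2}$)
$\frac{Y{\left(244,187 \right)}}{-182333} + U{\left(w{\left(12,o{\left(3,3 \right)} \right)} \right)} = \frac{\left(- \frac{1}{41}\right) 187}{-182333} - \left(9 - 2 \cdot 3^{2}\right) = \left(- \frac{187}{41}\right) \left(- \frac{1}{182333}\right) + \left(-9 + 2 \cdot 9\right) = \frac{187}{7475653} + \left(-9 + 18\right) = \frac{187}{7475653} + 9 = \frac{67281064}{7475653}$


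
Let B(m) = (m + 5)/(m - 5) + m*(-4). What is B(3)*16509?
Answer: -264144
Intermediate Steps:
B(m) = -4*m + (5 + m)/(-5 + m) (B(m) = (5 + m)/(-5 + m) - 4*m = -4*m + (5 + m)/(-5 + m))
B(3)*16509 = ((5 - 4*3² + 21*3)/(-5 + 3))*16509 = ((5 - 4*9 + 63)/(-2))*16509 = -(5 - 36 + 63)/2*16509 = -½*32*16509 = -16*16509 = -264144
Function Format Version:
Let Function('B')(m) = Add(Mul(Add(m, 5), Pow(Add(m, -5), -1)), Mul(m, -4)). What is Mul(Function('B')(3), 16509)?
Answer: -264144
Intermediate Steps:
Function('B')(m) = Add(Mul(-4, m), Mul(Pow(Add(-5, m), -1), Add(5, m))) (Function('B')(m) = Add(Mul(Add(5, m), Pow(Add(-5, m), -1)), Mul(-4, m)) = Add(Mul(Pow(Add(-5, m), -1), Add(5, m)), Mul(-4, m)) = Add(Mul(-4, m), Mul(Pow(Add(-5, m), -1), Add(5, m))))
Mul(Function('B')(3), 16509) = Mul(Mul(Pow(Add(-5, 3), -1), Add(5, Mul(-4, Pow(3, 2)), Mul(21, 3))), 16509) = Mul(Mul(Pow(-2, -1), Add(5, Mul(-4, 9), 63)), 16509) = Mul(Mul(Rational(-1, 2), Add(5, -36, 63)), 16509) = Mul(Mul(Rational(-1, 2), 32), 16509) = Mul(-16, 16509) = -264144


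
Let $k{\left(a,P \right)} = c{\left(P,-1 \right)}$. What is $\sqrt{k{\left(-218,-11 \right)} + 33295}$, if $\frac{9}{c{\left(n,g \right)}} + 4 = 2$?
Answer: $\frac{\sqrt{133162}}{2} \approx 182.46$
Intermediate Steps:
$c{\left(n,g \right)} = - \frac{9}{2}$ ($c{\left(n,g \right)} = \frac{9}{-4 + 2} = \frac{9}{-2} = 9 \left(- \frac{1}{2}\right) = - \frac{9}{2}$)
$k{\left(a,P \right)} = - \frac{9}{2}$
$\sqrt{k{\left(-218,-11 \right)} + 33295} = \sqrt{- \frac{9}{2} + 33295} = \sqrt{\frac{66581}{2}} = \frac{\sqrt{133162}}{2}$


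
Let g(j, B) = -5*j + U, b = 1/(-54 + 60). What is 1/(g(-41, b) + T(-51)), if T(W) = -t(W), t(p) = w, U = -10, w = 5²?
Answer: 1/170 ≈ 0.0058824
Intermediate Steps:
w = 25
b = ⅙ (b = 1/6 = ⅙ ≈ 0.16667)
t(p) = 25
T(W) = -25 (T(W) = -1*25 = -25)
g(j, B) = -10 - 5*j (g(j, B) = -5*j - 10 = -10 - 5*j)
1/(g(-41, b) + T(-51)) = 1/((-10 - 5*(-41)) - 25) = 1/((-10 + 205) - 25) = 1/(195 - 25) = 1/170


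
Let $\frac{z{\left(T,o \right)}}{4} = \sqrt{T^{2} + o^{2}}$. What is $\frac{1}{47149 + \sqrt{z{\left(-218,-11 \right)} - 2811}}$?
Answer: $\frac{1}{47149 + i \sqrt{2811 - 4 \sqrt{47645}}} \approx 2.1209 \cdot 10^{-5} - 1.98 \cdot 10^{-8} i$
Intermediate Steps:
$z{\left(T,o \right)} = 4 \sqrt{T^{2} + o^{2}}$
$\frac{1}{47149 + \sqrt{z{\left(-218,-11 \right)} - 2811}} = \frac{1}{47149 + \sqrt{4 \sqrt{\left(-218\right)^{2} + \left(-11\right)^{2}} - 2811}} = \frac{1}{47149 + \sqrt{4 \sqrt{47524 + 121} - 2811}} = \frac{1}{47149 + \sqrt{4 \sqrt{47645} - 2811}} = \frac{1}{47149 + \sqrt{-2811 + 4 \sqrt{47645}}}$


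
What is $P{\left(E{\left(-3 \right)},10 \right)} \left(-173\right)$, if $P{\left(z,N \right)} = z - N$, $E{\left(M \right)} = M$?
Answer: $2249$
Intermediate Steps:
$P{\left(E{\left(-3 \right)},10 \right)} \left(-173\right) = \left(-3 - 10\right) \left(-173\right) = \left(-13\right) \left(-173\right) = 2249$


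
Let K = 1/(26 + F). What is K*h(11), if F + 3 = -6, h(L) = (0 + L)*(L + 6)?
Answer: 11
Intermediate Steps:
h(L) = L*(6 + L)
F = -9 (F = -3 - 6 = -9)
K = 1/17 (K = 1/(26 - 9) = 1/17 ≈ 0.058824)
K*h(11) = (11*(6 + 11))/17 = (11*17)/17 = (1/17)*187 = 11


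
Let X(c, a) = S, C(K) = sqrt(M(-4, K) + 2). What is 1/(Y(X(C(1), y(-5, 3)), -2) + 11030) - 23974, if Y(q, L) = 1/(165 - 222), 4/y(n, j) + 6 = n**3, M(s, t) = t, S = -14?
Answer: -15072669509/628709 ≈ -23974.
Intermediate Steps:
y(n, j) = 4/(-6 + n**3)
C(K) = sqrt(2 + K) (C(K) = sqrt(K + 2) = sqrt(2 + K))
X(c, a) = -14
Y(q, L) = -1/57 (Y(q, L) = 1/(-57) = -1/57)
1/(Y(X(C(1), y(-5, 3)), -2) + 11030) - 23974 = 1/(-1/57 + 11030) - 23974 = 1/(628709/57) - 23974 = 57/628709 - 23974 = -15072669509/628709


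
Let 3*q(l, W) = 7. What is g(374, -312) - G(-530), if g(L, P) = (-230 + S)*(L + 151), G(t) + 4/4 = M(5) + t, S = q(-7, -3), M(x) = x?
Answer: -118999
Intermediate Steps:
q(l, W) = 7/3 (q(l, W) = (1/3)*7 = 7/3)
S = 7/3 ≈ 2.3333
G(t) = 4 + t (G(t) = -1 + (5 + t) = 4 + t)
g(L, P) = -103133/3 - 683*L/3 (g(L, P) = (-230 + 7/3)*(L + 151) = -683*(151 + L)/3 = -103133/3 - 683*L/3)
g(374, -312) - G(-530) = (-103133/3 - 683/3*374) - (4 - 530) = (-103133/3 - 255442/3) - 1*(-526) = -119525 + 526 = -118999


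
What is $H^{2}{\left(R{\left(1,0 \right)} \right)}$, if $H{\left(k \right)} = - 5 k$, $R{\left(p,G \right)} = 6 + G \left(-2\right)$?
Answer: $900$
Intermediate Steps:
$R{\left(p,G \right)} = 6 - 2 G$
$H^{2}{\left(R{\left(1,0 \right)} \right)} = \left(- 5 \left(6 - 0\right)\right)^{2} = \left(- 5 \left(6 + 0\right)\right)^{2} = \left(\left(-5\right) 6\right)^{2} = \left(-30\right)^{2} = 900$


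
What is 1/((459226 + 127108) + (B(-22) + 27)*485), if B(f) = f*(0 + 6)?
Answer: 1/535409 ≈ 1.8677e-6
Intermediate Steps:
B(f) = 6*f (B(f) = f*6 = 6*f)
1/((459226 + 127108) + (B(-22) + 27)*485) = 1/((459226 + 127108) + (6*(-22) + 27)*485) = 1/(586334 + (-132 + 27)*485) = 1/(586334 - 105*485) = 1/(586334 - 50925) = 1/535409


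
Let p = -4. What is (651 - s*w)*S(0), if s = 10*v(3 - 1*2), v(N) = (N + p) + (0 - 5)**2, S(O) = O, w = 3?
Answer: 0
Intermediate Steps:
v(N) = 21 + N (v(N) = (N - 4) + (0 - 5)**2 = (-4 + N) + (-5)**2 = (-4 + N) + 25 = 21 + N)
s = 220 (s = 10*(21 + (3 - 1*2)) = 10*(21 + (3 - 2)) = 10*(21 + 1) = 10*22 = 220)
(651 - s*w)*S(0) = (651 - 220*3)*0 = (651 - 1*660)*0 = (651 - 660)*0 = -9*0 = 0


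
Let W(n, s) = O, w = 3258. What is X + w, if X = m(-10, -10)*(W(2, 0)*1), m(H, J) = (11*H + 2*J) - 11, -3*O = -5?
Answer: 3023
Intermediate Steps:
O = 5/3 (O = -⅓*(-5) = 5/3 ≈ 1.6667)
m(H, J) = -11 + 2*J + 11*H (m(H, J) = (2*J + 11*H) - 11 = -11 + 2*J + 11*H)
W(n, s) = 5/3
X = -235 (X = (-11 + 2*(-10) + 11*(-10))*((5/3)*1) = (-11 - 20 - 110)*(5/3) = -141*5/3 = -235)
X + w = -235 + 3258 = 3023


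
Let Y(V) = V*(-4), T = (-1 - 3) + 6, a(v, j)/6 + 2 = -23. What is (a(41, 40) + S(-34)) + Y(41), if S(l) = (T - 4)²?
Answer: -310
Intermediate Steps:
a(v, j) = -150 (a(v, j) = -12 + 6*(-23) = -12 - 138 = -150)
T = 2 (T = -4 + 6 = 2)
S(l) = 4 (S(l) = (2 - 4)² = (-2)² = 4)
Y(V) = -4*V
(a(41, 40) + S(-34)) + Y(41) = (-150 + 4) - 4*41 = -146 - 164 = -310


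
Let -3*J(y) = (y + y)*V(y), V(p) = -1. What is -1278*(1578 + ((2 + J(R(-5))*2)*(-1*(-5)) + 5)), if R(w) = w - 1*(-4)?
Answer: -2027334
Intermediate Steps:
R(w) = 4 + w (R(w) = w + 4 = 4 + w)
J(y) = 2*y/3 (J(y) = -(y + y)*(-1)/3 = -2*y*(-1)/3 = -(-2)*y/3 = 2*y/3)
-1278*(1578 + ((2 + J(R(-5))*2)*(-1*(-5)) + 5)) = -1278*(1578 + ((2 + (2*(4 - 5)/3)*2)*(-1*(-5)) + 5)) = -1278*(1578 + ((2 + ((2/3)*(-1))*2)*5 + 5)) = -1278*(1578 + ((2 - 2/3*2)*5 + 5)) = -1278*(1578 + ((2 - 4/3)*5 + 5)) = -1278*(1578 + ((2/3)*5 + 5)) = -1278*(1578 + (10/3 + 5)) = -1278*(1578 + 25/3) = -1278*4759/3 = -2027334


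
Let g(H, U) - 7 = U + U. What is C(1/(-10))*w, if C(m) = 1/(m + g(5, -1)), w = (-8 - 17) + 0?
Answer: -250/49 ≈ -5.1020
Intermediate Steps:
g(H, U) = 7 + 2*U (g(H, U) = 7 + (U + U) = 7 + 2*U)
w = -25 (w = -25 + 0 = -25)
C(m) = 1/(5 + m) (C(m) = 1/(m + (7 + 2*(-1))) = 1/(m + (7 - 2)) = 1/(m + 5) = 1/(5 + m))
C(1/(-10))*w = -25/(5 + 1/(-10)) = -25/(5 - ⅒) = -25/(49/10) = (10/49)*(-25) = -250/49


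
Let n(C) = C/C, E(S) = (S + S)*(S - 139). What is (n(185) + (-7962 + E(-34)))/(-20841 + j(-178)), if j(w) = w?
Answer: -3803/21019 ≈ -0.18093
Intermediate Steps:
E(S) = 2*S*(-139 + S) (E(S) = (2*S)*(-139 + S) = 2*S*(-139 + S))
n(C) = 1
(n(185) + (-7962 + E(-34)))/(-20841 + j(-178)) = (1 + (-7962 + 2*(-34)*(-139 - 34)))/(-20841 - 178) = (1 + (-7962 + 2*(-34)*(-173)))/(-21019) = (1 + (-7962 + 11764))*(-1/21019) = (1 + 3802)*(-1/21019) = 3803*(-1/21019) = -3803/21019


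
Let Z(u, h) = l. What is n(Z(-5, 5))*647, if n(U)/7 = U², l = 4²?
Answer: 1159424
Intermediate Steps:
l = 16
Z(u, h) = 16
n(U) = 7*U²
n(Z(-5, 5))*647 = (7*16²)*647 = (7*256)*647 = 1792*647 = 1159424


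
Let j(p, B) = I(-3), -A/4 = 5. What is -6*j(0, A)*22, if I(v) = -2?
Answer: 264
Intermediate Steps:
A = -20 (A = -4*5 = -20)
j(p, B) = -2
-6*j(0, A)*22 = -6*(-2)*22 = 12*22 = 264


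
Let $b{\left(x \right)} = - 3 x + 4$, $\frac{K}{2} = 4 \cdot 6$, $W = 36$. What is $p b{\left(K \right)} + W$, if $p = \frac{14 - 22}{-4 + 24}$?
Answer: $92$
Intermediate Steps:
$K = 48$ ($K = 2 \cdot 4 \cdot 6 = 2 \cdot 24 = 48$)
$b{\left(x \right)} = 4 - 3 x$
$p = - \frac{2}{5}$ ($p = - \frac{8}{20} = \left(-8\right) \frac{1}{20} = - \frac{2}{5} \approx -0.4$)
$p b{\left(K \right)} + W = - \frac{2 \left(4 - 144\right)}{5} + 36 = \left(- \frac{2}{5}\right) \left(-140\right) + 36 = 56 + 36 = 92$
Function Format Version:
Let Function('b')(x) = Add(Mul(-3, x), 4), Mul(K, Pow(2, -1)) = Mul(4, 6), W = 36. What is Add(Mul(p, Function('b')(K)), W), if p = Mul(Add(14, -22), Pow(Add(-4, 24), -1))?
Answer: 92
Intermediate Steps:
K = 48 (K = Mul(2, Mul(4, 6)) = Mul(2, 24) = 48)
Function('b')(x) = Add(4, Mul(-3, x))
p = Rational(-2, 5) (p = Mul(-8, Pow(20, -1)) = Mul(-8, Rational(1, 20)) = Rational(-2, 5) ≈ -0.40000)
Add(Mul(p, Function('b')(K)), W) = Add(Mul(Rational(-2, 5), Add(4, Mul(-3, 48))), 36) = Add(Mul(Rational(-2, 5), Add(4, -144)), 36) = Add(Mul(Rational(-2, 5), -140), 36) = Add(56, 36) = 92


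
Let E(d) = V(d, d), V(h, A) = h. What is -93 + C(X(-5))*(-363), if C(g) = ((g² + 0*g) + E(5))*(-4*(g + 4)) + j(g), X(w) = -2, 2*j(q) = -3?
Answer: 53175/2 ≈ 26588.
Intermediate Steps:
j(q) = -3/2 (j(q) = (½)*(-3) = -3/2)
E(d) = d
C(g) = -3/2 + (-16 - 4*g)*(5 + g²) (C(g) = ((g² + 0*g) + 5)*(-4*(g + 4)) - 3/2 = ((g² + 0) + 5)*(-4*(4 + g)) - 3/2 = (g² + 5)*(-16 - 4*g) - 3/2 = (5 + g²)*(-16 - 4*g) - 3/2 = (-16 - 4*g)*(5 + g²) - 3/2 = -3/2 + (-16 - 4*g)*(5 + g²))
-93 + C(X(-5))*(-363) = -93 + (-163/2 - 20*(-2) - 16*(-2)² - 4*(-2)³)*(-363) = -93 + (-163/2 + 40 - 16*4 - 4*(-8))*(-363) = -93 + (-163/2 + 40 - 64 + 32)*(-363) = -93 - 147/2*(-363) = -93 + 53361/2 = 53175/2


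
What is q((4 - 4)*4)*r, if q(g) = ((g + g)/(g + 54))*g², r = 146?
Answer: 0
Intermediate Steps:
q(g) = 2*g³/(54 + g) (q(g) = ((2*g)/(54 + g))*g² = (2*g/(54 + g))*g² = 2*g³/(54 + g))
q((4 - 4)*4)*r = (2*((4 - 4)*4)³/(54 + (4 - 4)*4))*146 = (2*(0*4)³/(54 + 0*4))*146 = (2*0³/(54 + 0))*146 = (2*0/54)*146 = (2*0*(1/54))*146 = 0*146 = 0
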